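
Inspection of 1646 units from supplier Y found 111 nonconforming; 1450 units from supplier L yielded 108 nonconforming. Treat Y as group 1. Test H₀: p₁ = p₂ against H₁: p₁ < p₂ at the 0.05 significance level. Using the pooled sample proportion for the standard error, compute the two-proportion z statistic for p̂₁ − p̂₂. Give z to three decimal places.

z = -0.763

p̂₁ = 111/1646 ≈ 0.06744, p̂₂ = 108/1450 ≈ 0.07448.
Pooled p̂ = (111+108)/(1646+1450) = 219/3096 = 0.07074.
SE = √(p̂(1−p̂)(1/n₁+1/n₂)) = √(0.07074·0.92926·0.00129719) = √(8.52678e-05) = 0.00923.
z = (0.06744 − 0.07448)/0.00923 = -0.00704/0.00923 = -0.763.
p-value = P(Z < -0.763) ≈ 0.2227; since p > α = 0.05, fail to reject H₀.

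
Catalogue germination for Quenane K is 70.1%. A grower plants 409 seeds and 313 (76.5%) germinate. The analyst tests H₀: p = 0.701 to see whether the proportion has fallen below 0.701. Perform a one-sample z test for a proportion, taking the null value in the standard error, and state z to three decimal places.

p̂ = 313/409 = 0.765281.
Under H₀, SE = √(0.701·0.299/409) = √(0.000512467) = 0.022638.
z = (0.765281 − 0.701)/0.022638 = 0.064281/0.022638 = 2.840.
p-value = P(Z < 2.840) ≈ 0.9977.

z = 2.840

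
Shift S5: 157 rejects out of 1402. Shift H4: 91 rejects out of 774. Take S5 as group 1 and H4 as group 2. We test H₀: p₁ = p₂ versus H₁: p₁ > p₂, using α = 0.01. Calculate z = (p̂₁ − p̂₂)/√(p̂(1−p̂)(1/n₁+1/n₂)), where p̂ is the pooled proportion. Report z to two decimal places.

p̂₁ = 157/1402 ≈ 0.1120, p̂₂ = 91/774 ≈ 0.1176.
Pooled p̂ = (157+91)/(1402+774) = 248/2176 = 0.1140.
SE = √(0.100981 × 0.00200526) = 0.0142.
z = (0.1120 − 0.1176)/0.0142 = -0.0056/0.0142 = -0.39.
p-value = P(Z > -0.393) ≈ 0.6527; since p > α = 0.01, fail to reject H₀.

z = -0.39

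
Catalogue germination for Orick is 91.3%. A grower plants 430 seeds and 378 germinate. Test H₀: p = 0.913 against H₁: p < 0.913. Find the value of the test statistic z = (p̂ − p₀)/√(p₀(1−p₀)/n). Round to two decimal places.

p̂ = 378/430 ≈ 0.87907.
Under H₀, SE = √(0.913·0.087/430) = √(0.000184723) = 0.01359.
z = (0.87907 − 0.913)/0.01359 = -0.03393/0.01359 = -2.50.
p-value = P(Z < -2.496) ≈ 0.0063.

z = -2.50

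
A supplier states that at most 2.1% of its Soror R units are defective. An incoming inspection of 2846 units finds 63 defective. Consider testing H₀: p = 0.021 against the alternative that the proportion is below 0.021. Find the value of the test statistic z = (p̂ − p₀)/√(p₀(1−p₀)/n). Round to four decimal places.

z = 0.4228

p̂ = 63/2846 = 0.0221363.
Under H₀, SE = √(0.021·0.979/2846) = √(7.22382e-06) = 0.0026877.
z = (0.0221363 − 0.021)/0.0026877 = 0.0011363/0.0026877 = 0.4228.
p-value = P(Z < 0.423) ≈ 0.6638.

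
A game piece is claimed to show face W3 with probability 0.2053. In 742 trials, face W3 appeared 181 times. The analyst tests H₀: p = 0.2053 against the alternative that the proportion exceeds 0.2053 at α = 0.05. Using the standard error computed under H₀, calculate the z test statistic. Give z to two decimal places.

p̂ = 181/742 ≈ 0.2439.
Standard error under H₀: √(0.2053×0.7947/742) = 0.0148.
z = (0.2439 − 0.2053)/0.0148 = 0.0386/0.0148 = 2.61.
p-value = P(Z > 2.605) ≈ 0.0046; since p < α = 0.05, reject H₀.

z = 2.61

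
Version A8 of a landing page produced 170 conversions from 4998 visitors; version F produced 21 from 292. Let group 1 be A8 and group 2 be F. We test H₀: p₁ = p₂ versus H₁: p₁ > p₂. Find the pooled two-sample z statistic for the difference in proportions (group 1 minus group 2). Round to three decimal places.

p̂₁ = 170/4998 = 0.034014, p̂₂ = 21/292 = 0.071918.
Pooled p̂ = (170+21)/(4998+292) = 191/5290 = 0.036106.
SE = √(p̂(1−p̂)(1/n₁+1/n₂)) = √(0.036106·0.963894·0.00362474) = √(0.000126149) = 0.011232.
z = (0.034014 − 0.071918)/0.011232 = -0.037904/0.011232 = -3.375.
p-value = P(Z > -3.375) ≈ 0.9996.

z = -3.375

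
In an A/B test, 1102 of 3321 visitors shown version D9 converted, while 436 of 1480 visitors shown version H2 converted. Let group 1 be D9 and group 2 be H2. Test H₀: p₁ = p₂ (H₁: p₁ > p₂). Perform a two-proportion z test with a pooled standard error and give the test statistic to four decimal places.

p̂₁ = 1102/3321 = 0.3318278, p̂₂ = 436/1480 = 0.2945946.
Pooled p̂ = (1102+436)/(3321+1480) = 1538/4801 = 0.3203499.
SE = √(p̂(1−p̂)(1/n₁+1/n₂)) = √(0.3203499·0.6796501·0.00097679) = √(0.000212672) = 0.0145833.
z = (0.3318278 − 0.2945946)/0.0145833 = 0.0372332/0.0145833 = 2.5531.

z = 2.5531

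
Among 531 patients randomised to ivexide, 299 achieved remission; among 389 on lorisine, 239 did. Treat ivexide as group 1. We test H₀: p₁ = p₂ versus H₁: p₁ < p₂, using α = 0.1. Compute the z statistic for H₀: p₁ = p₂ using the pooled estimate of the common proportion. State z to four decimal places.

p̂₁ = 299/531 ≈ 0.5630885, p̂₂ = 239/389 ≈ 0.6143959.
Pooled p̂ = (299+239)/(531+389) = 538/920 = 0.5847826.
SE = √(p̂(1−p̂)(1/n₁+1/n₂)) = √(0.5847826·0.4152174·0.00445393) = √(0.00108147) = 0.0328857.
z = (0.5630885 − 0.6143959)/0.0328857 = -0.0513074/0.0328857 = -1.5602.
p-value = P(Z < -1.560) ≈ 0.0594, so at α = 0.1 we reject H₀.

z = -1.5602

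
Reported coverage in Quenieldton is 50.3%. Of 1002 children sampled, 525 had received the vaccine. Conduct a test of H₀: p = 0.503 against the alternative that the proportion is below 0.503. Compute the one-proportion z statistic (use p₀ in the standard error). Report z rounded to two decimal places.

p̂ = 525/1002 ≈ 0.5240.
SE = √(p₀(1−p₀)/n) = √(0.24999/1002) = 0.0158.
z = (0.5240 − 0.503)/0.0158 = 0.0210/0.0158 = 1.33.

z = 1.33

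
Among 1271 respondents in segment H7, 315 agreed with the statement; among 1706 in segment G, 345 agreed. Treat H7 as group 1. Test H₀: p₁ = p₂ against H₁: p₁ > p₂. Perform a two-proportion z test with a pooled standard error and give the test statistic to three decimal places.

z = 2.963

p̂₁ = 315/1271 = 0.247836, p̂₂ = 345/1706 = 0.202227.
Pooled p̂ = (315+345)/(1271+1706) = 660/2977 = 0.221700.
SE = √(p̂(1−p̂)(1/n₁+1/n₂)) = √(0.221700·0.778300·0.00137295) = √(0.000236901) = 0.015392.
z = (0.247836 − 0.202227)/0.015392 = 0.045609/0.015392 = 2.963.
p-value = P(Z > 2.963) ≈ 0.0015.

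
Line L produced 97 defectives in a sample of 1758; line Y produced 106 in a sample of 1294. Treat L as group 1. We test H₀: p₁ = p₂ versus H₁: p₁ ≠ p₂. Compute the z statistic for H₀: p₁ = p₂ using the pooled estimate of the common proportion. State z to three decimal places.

p̂₁ = 97/1758 = 0.055176, p̂₂ = 106/1294 = 0.081917.
Pooled p̂ = (97+106)/(1758+1294) = 203/3052 = 0.066514.
SE = √(p̂(1−p̂)(1/n₁+1/n₂)) = √(0.066514·0.933486·0.00134163) = √(8.33011e-05) = 0.009127.
z = (0.055176 − 0.081917)/0.009127 = -0.026741/0.009127 = -2.930.

z = -2.930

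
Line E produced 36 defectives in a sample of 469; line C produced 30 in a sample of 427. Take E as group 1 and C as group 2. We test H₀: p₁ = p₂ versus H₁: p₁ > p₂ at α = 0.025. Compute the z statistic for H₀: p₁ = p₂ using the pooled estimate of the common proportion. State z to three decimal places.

z = 0.372

p̂₁ = 36/469 = 0.07676, p̂₂ = 30/427 = 0.07026.
Pooled p̂ = (36+30)/(469+427) = 66/896 = 0.07366.
SE = √(p̂(1−p̂)(1/n₁+1/n₂)) = √(0.07366·0.92634·0.00447412) = √(0.000305291) = 0.01747.
z = (0.07676 − 0.07026)/0.01747 = 0.00650/0.01747 = 0.372.
p-value = P(Z > 0.372) ≈ 0.3549; since p > α = 0.025, fail to reject H₀.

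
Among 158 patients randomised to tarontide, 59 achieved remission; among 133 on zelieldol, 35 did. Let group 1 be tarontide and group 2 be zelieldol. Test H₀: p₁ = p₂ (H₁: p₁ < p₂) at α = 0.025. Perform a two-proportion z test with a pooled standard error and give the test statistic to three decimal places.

p̂₁ = 59/158 = 0.37342, p̂₂ = 35/133 = 0.26316.
Pooled p̂ = (59+35)/(158+133) = 94/291 = 0.32302.
SE = √(0.21868 × 0.0138479) = 0.05503.
z = (0.37342 − 0.26316)/0.05503 = 0.11026/0.05503 = 2.004.
p-value = P(Z < 2.004) ≈ 0.9774. With α = 0.025, fail to reject H₀.

z = 2.004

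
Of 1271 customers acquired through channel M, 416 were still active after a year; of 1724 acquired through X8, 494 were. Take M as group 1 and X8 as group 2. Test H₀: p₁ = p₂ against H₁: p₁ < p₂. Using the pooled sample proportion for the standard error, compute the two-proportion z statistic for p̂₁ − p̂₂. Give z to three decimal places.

z = 2.397

p̂₁ = 416/1271 ≈ 0.327301, p̂₂ = 494/1724 ≈ 0.286543.
Pooled p̂ = (416+494)/(1271+1724) = 910/2995 = 0.303840.
SE = √(0.211521 × 0.00136683) = 0.017003.
z = (0.327301 − 0.286543)/0.017003 = 0.040758/0.017003 = 2.397.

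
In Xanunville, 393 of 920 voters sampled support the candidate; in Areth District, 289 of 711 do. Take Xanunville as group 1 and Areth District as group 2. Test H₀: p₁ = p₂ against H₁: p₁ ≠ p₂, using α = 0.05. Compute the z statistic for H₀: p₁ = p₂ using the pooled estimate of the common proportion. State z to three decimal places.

p̂₁ = 393/920 = 0.427174, p̂₂ = 289/711 = 0.406470.
Pooled p̂ = (393+289)/(920+711) = 682/1631 = 0.418148.
SE = √(p̂(1−p̂)(1/n₁+1/n₂)) = √(0.418148·0.581852·0.00249343) = √(0.000606651) = 0.024630.
z = (0.427174 − 0.406470)/0.024630 = 0.020704/0.024630 = 0.841.
p-value = 2·P(Z > 0.841) ≈ 0.4006; since p > α = 0.05, fail to reject H₀.

z = 0.841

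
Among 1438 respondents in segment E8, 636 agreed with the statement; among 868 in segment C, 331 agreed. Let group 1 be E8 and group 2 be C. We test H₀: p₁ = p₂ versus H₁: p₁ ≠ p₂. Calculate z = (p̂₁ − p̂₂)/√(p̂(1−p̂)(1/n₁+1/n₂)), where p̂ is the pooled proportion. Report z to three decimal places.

z = 2.873

p̂₁ = 636/1438 = 0.44228, p̂₂ = 331/868 = 0.38134.
Pooled p̂ = (636+331)/(1438+868) = 967/2306 = 0.41934.
SE = √(0.243494 × 0.00184748) = 0.02121.
z = (0.44228 − 0.38134)/0.02121 = 0.06094/0.02121 = 2.873.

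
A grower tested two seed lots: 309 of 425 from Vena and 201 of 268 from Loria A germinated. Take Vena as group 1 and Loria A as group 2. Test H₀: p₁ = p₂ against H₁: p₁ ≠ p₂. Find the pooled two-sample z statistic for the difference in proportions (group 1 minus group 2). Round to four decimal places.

p̂₁ = 309/425 ≈ 0.727059, p̂₂ = 201/268 ≈ 0.750000.
Pooled p̂ = (309+201)/(425+268) = 510/693 = 0.735931.
SE = √(0.194337 × 0.00608428) = 0.034386.
z = (0.727059 − 0.750000)/0.034386 = -0.022941/0.034386 = -0.6672.

z = -0.6672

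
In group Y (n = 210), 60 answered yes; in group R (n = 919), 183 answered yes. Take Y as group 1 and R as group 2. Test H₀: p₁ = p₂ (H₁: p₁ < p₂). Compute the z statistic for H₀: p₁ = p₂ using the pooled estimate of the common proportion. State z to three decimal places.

z = 2.754

p̂₁ = 60/210 = 0.2857143, p̂₂ = 183/919 = 0.1991295.
Pooled p̂ = (60+183)/(210+919) = 243/1129 = 0.2152347.
SE = √(0.168909 × 0.00585004) = 0.0314344.
z = (0.2857143 − 0.1991295)/0.0314344 = 0.0865848/0.0314344 = 2.754.
p-value = P(Z < 2.754) ≈ 0.9971.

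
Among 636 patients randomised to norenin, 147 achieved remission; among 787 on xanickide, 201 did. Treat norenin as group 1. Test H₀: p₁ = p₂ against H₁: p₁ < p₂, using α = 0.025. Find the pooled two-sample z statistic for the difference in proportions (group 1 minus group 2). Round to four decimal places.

z = -1.0589

p̂₁ = 147/636 ≈ 0.231132, p̂₂ = 201/787 ≈ 0.255400.
Pooled p̂ = (147+201)/(636+787) = 348/1423 = 0.244554.
SE = √(p̂(1−p̂)(1/n₁+1/n₂)) = √(0.244554·0.755446·0.00284298) = √(0.000525232) = 0.022918.
z = (0.231132 − 0.255400)/0.022918 = -0.024268/0.022918 = -1.0589.
p-value = P(Z < -1.059) ≈ 0.1448. With α = 0.025, fail to reject H₀.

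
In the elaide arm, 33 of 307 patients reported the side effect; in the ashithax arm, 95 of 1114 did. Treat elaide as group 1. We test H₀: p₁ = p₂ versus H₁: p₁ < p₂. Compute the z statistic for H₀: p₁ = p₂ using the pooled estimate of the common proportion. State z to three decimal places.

p̂₁ = 33/307 ≈ 0.10749, p̂₂ = 95/1114 ≈ 0.08528.
Pooled p̂ = (33+95)/(307+1114) = 128/1421 = 0.09008.
SE = √(p̂(1−p̂)(1/n₁+1/n₂)) = √(0.09008·0.90992·0.004155) = √(0.000340558) = 0.01845.
z = (0.10749 − 0.08528)/0.01845 = 0.02221/0.01845 = 1.204.

z = 1.204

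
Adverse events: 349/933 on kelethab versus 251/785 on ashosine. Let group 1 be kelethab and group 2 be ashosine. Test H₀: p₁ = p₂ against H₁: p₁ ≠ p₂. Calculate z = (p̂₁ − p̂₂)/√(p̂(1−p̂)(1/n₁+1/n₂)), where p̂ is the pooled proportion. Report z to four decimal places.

p̂₁ = 349/933 = 0.374062, p̂₂ = 251/785 = 0.319745.
Pooled p̂ = (349+251)/(933+785) = 600/1718 = 0.349243.
SE = √(0.227272 × 0.0023457) = 0.023089.
z = (0.374062 − 0.319745)/0.023089 = 0.054317/0.023089 = 2.3525.
Two-sided p-value ≈ 2·Φ(−2.352) = 0.0186.

z = 2.3525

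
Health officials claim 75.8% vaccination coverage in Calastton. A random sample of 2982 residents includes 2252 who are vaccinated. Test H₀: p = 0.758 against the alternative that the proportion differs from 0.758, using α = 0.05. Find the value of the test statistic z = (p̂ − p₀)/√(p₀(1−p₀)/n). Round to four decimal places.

z = -0.3573

p̂ = 2252/2982 = 0.755198.
Standard error under H₀: √(0.758×0.242/2982) = 0.007843.
z = (0.755198 − 0.758)/0.007843 = -0.002802/0.007843 = -0.3573.
Two-sided p-value ≈ 2·Φ(−0.357) = 0.7209, so at α = 0.05 we fail to reject H₀.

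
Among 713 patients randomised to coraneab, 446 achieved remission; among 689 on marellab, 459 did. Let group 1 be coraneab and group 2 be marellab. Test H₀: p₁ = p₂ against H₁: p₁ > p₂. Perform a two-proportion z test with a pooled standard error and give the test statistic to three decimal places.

p̂₁ = 446/713 ≈ 0.62553, p̂₂ = 459/689 ≈ 0.66618.
Pooled p̂ = (446+459)/(713+689) = 905/1402 = 0.64551.
SE = √(0.228828 × 0.0028539) = 0.02555.
z = (0.62553 − 0.66618)/0.02555 = -0.04065/0.02555 = -1.591.
p-value = P(Z > -1.591) ≈ 0.9442.

z = -1.591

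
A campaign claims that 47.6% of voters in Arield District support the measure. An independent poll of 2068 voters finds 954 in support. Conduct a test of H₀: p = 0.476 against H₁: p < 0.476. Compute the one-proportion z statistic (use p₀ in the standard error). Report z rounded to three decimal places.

p̂ = 954/2068 ≈ 0.46132.
SE = √(p₀(1−p₀)/n) = √(0.24942/2068) = 0.01098.
z = (0.46132 − 0.476)/0.01098 = -0.01468/0.01098 = -1.337.
p-value = P(Z < -1.337) ≈ 0.0906.

z = -1.337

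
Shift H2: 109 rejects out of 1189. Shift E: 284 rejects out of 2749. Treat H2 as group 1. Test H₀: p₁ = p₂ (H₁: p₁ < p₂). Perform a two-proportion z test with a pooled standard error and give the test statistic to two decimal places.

p̂₁ = 109/1189 = 0.0917, p̂₂ = 284/2749 = 0.1033.
Pooled p̂ = (109+284)/(1189+2749) = 393/3938 = 0.0998.
SE = √(p̂(1−p̂)(1/n₁+1/n₂)) = √(0.0998·0.9002·0.00120481) = √(0.000108237) = 0.0104.
z = (0.0917 − 0.1033)/0.0104 = -0.0116/0.0104 = -1.12.

z = -1.12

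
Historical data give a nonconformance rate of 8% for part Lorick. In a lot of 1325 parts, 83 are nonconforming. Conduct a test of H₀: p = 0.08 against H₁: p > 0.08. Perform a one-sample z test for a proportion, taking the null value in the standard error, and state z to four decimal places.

z = -2.3291

p̂ = 83/1325 ≈ 0.0626415.
Under H₀, SE = √(0.08·0.92/1325) = √(5.55472e-05) = 0.0074530.
z = (0.0626415 − 0.08)/0.0074530 = -0.0173585/0.0074530 = -2.3291.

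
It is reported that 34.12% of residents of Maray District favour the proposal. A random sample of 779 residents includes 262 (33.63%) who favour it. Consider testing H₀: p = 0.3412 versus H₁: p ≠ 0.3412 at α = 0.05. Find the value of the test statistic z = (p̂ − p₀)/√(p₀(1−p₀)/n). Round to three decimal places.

z = -0.287

p̂ = 262/779 = 0.33633.
Standard error under H₀: √(0.3412×0.6588/779) = 0.01699.
z = (0.33633 − 0.3412)/0.01699 = -0.00487/0.01699 = -0.287.
p-value = 2·P(Z > 0.287) ≈ 0.7743, so at α = 0.05 we fail to reject H₀.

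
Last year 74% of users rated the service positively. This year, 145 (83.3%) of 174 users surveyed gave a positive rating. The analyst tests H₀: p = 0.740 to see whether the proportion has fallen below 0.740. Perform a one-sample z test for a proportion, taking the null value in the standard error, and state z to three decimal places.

p̂ = 145/174 = 0.83333.
Standard error under H₀: √(0.74×0.26/174) = 0.03325.
z = (0.83333 − 0.74)/0.03325 = 0.09333/0.03325 = 2.807.
p-value = P(Z < 2.807) ≈ 0.9975.

z = 2.807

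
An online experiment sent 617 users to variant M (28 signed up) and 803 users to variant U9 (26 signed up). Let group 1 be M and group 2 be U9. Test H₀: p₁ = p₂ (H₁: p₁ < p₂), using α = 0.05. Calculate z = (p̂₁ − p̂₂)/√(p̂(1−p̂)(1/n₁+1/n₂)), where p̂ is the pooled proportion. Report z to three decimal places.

z = 1.270

p̂₁ = 28/617 = 0.04538, p̂₂ = 26/803 = 0.03238.
Pooled p̂ = (28+26)/(617+803) = 54/1420 = 0.03803.
SE = √(p̂(1−p̂)(1/n₁+1/n₂)) = √(0.03803·0.96197·0.00286608) = √(0.000104847) = 0.01024.
z = (0.04538 − 0.03238)/0.01024 = 0.01300/0.01024 = 1.270.
p-value = P(Z < 1.270) ≈ 0.8979, so at α = 0.05 we fail to reject H₀.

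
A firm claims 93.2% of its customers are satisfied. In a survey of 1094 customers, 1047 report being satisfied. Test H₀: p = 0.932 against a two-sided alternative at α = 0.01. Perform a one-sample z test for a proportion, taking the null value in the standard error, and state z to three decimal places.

z = 3.290

p̂ = 1047/1094 = 0.95704.
SE = √(p₀(1−p₀)/n) = √(0.063376/1094) = 0.00761.
z = (0.95704 − 0.932)/0.00761 = 0.02504/0.00761 = 3.290.
p-value = 2·P(Z > 3.290) ≈ 0.0010; since p < α = 0.01, reject H₀.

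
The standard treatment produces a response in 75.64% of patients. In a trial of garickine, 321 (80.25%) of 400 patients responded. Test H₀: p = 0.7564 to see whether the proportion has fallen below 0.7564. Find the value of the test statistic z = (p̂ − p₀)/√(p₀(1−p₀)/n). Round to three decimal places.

p̂ = 321/400 ≈ 0.80250.
Standard error under H₀: √(0.7564×0.2436/400) = 0.02146.
z = (0.80250 − 0.7564)/0.02146 = 0.04610/0.02146 = 2.148.

z = 2.148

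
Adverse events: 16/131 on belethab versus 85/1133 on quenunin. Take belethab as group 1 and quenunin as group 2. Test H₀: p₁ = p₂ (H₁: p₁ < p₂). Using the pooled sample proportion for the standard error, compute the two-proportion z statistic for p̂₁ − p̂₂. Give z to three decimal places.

z = 1.883

p̂₁ = 16/131 ≈ 0.12214, p̂₂ = 85/1133 ≈ 0.07502.
Pooled p̂ = (16+85)/(131+1133) = 101/1264 = 0.07991.
SE = √(p̂(1−p̂)(1/n₁+1/n₂)) = √(0.07991·0.92009·0.0085162) = √(0.000626113) = 0.02502.
z = (0.12214 − 0.07502)/0.02502 = 0.04712/0.02502 = 1.883.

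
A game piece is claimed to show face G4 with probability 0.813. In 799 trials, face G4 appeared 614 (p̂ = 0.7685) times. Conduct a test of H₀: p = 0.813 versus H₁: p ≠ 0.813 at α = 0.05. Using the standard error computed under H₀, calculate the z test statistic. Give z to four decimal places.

p̂ = 614/799 = 0.768461.
Under H₀, SE = √(0.813·0.187/799) = √(0.000190277) = 0.013794.
z = (0.768461 − 0.813)/0.013794 = -0.044539/0.013794 = -3.2289.
Two-sided p-value ≈ 2·Φ(−3.229) = 0.0012; since p < α = 0.05, reject H₀.

z = -3.2289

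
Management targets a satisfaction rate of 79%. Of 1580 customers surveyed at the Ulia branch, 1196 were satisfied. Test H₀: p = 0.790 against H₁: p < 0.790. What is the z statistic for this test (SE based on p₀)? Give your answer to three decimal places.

z = -3.224

p̂ = 1196/1580 ≈ 0.756962.
Under H₀, SE = √(0.79·0.21/1580) = √(0.000105) = 0.010247.
z = (0.756962 − 0.79)/0.010247 = -0.033038/0.010247 = -3.224.
p-value = P(Z < -3.224) ≈ 0.0006.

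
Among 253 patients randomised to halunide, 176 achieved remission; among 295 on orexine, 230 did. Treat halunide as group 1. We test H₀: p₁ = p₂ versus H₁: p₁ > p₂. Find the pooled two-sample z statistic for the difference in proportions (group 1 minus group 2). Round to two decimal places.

p̂₁ = 176/253 = 0.6957, p̂₂ = 230/295 = 0.7797.
Pooled p̂ = (176+230)/(253+295) = 406/548 = 0.7409.
SE = √(p̂(1−p̂)(1/n₁+1/n₂)) = √(0.7409·0.2591·0.0073424) = √(0.00140959) = 0.0375.
z = (0.6957 − 0.7797)/0.0375 = -0.0840/0.0375 = -2.24.
p-value = P(Z > -2.238) ≈ 0.9874.

z = -2.24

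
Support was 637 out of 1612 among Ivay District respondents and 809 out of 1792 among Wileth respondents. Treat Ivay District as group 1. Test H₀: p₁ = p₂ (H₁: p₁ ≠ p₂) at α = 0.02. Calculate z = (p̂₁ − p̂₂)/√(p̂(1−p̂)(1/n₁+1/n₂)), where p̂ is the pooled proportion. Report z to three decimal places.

z = -3.317

p̂₁ = 637/1612 = 0.39516, p̂₂ = 809/1792 = 0.45145.
Pooled p̂ = (637+809)/(1612+1792) = 1446/3404 = 0.42479.
SE = √(0.244344 × 0.00117838) = 0.01697.
z = (0.39516 − 0.45145)/0.01697 = -0.05629/0.01697 = -3.317.
p-value = 2·P(Z > 3.317) ≈ 0.0009. With α = 0.02, reject H₀.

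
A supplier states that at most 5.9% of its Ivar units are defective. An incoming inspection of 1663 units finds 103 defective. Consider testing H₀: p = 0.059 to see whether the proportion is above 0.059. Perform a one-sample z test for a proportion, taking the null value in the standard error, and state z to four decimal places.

p̂ = 103/1663 ≈ 0.0619363.
SE = √(p₀(1−p₀)/n) = √(0.055519/1663) = 0.0057780.
z = (0.0619363 − 0.059)/0.0057780 = 0.0029363/0.0057780 = 0.5082.
p-value = P(Z > 0.508) ≈ 0.3057.

z = 0.5082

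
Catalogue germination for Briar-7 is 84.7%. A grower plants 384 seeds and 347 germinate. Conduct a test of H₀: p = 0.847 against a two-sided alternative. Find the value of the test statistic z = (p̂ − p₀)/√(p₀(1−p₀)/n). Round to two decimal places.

z = 3.08

p̂ = 347/384 = 0.9036.
Standard error under H₀: √(0.847×0.153/384) = 0.0184.
z = (0.9036 − 0.847)/0.0184 = 0.0566/0.0184 = 3.08.
Two-sided p-value ≈ 2·Φ(−3.084) = 0.0020.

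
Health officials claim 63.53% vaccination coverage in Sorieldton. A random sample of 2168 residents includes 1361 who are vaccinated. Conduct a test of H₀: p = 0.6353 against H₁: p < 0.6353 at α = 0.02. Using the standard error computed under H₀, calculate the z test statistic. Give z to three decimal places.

z = -0.729

p̂ = 1361/2168 = 0.627768.
Under H₀, SE = √(0.6353·0.3647/2168) = √(0.00010687) = 0.010338.
z = (0.627768 − 0.6353)/0.010338 = -0.007532/0.010338 = -0.729.
p-value = P(Z < -0.729) ≈ 0.2331, so at α = 0.02 we fail to reject H₀.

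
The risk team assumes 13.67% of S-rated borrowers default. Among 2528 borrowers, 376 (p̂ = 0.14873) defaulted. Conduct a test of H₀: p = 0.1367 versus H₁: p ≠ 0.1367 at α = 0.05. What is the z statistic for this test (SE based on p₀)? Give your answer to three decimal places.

p̂ = 376/2528 = 0.14873.
Standard error under H₀: √(0.1367×0.8633/2528) = 0.00683.
z = (0.14873 − 0.1367)/0.00683 = 0.01203/0.00683 = 1.761.
p-value = 2·P(Z > 1.761) ≈ 0.0782; since p > α = 0.05, fail to reject H₀.

z = 1.761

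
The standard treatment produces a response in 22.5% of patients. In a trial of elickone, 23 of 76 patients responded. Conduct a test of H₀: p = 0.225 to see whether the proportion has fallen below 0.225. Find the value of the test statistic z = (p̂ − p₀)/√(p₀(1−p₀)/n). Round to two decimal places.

z = 1.62

p̂ = 23/76 = 0.3026.
Under H₀, SE = √(0.225·0.775/76) = √(0.00229441) = 0.0479.
z = (0.3026 − 0.225)/0.0479 = 0.0776/0.0479 = 1.62.
p-value = P(Z < 1.621) ≈ 0.9475.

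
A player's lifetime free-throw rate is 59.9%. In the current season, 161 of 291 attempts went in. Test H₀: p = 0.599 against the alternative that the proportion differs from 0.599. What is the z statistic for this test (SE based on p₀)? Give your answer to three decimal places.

z = -1.592

p̂ = 161/291 = 0.55326.
Under H₀, SE = √(0.599·0.401/291) = √(0.000825426) = 0.02873.
z = (0.55326 − 0.599)/0.02873 = -0.04574/0.02873 = -1.592.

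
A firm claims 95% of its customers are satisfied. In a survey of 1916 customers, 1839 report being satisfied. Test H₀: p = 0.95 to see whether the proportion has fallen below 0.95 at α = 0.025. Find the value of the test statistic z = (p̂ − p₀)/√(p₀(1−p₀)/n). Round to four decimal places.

p̂ = 1839/1916 = 0.959812.
Standard error under H₀: √(0.95×0.05/1916) = 0.004979.
z = (0.959812 − 0.95)/0.004979 = 0.009812/0.004979 = 1.9707.
p-value = P(Z < 1.971) ≈ 0.9756. With α = 0.025, fail to reject H₀.

z = 1.9707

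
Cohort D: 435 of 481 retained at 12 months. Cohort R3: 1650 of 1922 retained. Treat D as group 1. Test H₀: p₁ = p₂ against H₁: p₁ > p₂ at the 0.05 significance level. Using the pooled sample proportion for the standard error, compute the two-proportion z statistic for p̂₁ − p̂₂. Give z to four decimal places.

p̂₁ = 435/481 = 0.904366, p̂₂ = 1650/1922 = 0.858481.
Pooled p̂ = (435+1650)/(481+1922) = 2085/2403 = 0.867665.
SE = √(p̂(1−p̂)(1/n₁+1/n₂)) = √(0.867665·0.132335·0.00259929) = √(0.000298456) = 0.017276.
z = (0.904366 − 0.858481)/0.017276 = 0.045885/0.017276 = 2.6560.
p-value = P(Z > 2.656) ≈ 0.0040; since p < α = 0.05, reject H₀.

z = 2.6560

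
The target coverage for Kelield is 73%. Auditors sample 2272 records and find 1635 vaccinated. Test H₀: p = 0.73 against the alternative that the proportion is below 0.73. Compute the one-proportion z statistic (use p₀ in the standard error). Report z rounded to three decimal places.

z = -1.113

p̂ = 1635/2272 = 0.719630.
Under H₀, SE = √(0.73·0.27/2272) = √(8.67518e-05) = 0.009314.
z = (0.719630 − 0.73)/0.009314 = -0.010370/0.009314 = -1.113.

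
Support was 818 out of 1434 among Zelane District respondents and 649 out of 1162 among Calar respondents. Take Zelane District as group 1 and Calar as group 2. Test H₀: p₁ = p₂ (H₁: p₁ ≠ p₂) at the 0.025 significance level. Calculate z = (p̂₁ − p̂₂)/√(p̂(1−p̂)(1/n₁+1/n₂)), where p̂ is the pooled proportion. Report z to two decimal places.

z = 0.61

p̂₁ = 818/1434 = 0.5704, p̂₂ = 649/1162 = 0.5585.
Pooled p̂ = (818+649)/(1434+1162) = 1467/2596 = 0.5651.
SE = √(0.245762 × 0.00155794) = 0.0196.
z = (0.5704 − 0.5585)/0.0196 = 0.0119/0.0196 = 0.61.
p-value = 2·P(Z > 0.609) ≈ 0.5427. With α = 0.025, fail to reject H₀.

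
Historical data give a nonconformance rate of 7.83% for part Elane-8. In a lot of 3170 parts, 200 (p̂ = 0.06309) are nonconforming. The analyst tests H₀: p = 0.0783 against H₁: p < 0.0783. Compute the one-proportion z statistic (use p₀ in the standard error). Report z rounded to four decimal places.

p̂ = 200/3170 = 0.0630915.
Standard error under H₀: √(0.0783×0.9217/3170) = 0.0047714.
z = (0.0630915 − 0.0783)/0.0047714 = -0.0152085/0.0047714 = -3.1874.

z = -3.1874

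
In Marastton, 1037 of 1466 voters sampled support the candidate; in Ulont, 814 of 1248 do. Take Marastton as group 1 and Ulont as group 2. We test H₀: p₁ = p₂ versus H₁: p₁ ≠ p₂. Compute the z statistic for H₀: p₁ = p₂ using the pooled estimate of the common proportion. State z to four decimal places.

p̂₁ = 1037/1466 ≈ 0.707367, p̂₂ = 814/1248 ≈ 0.652244.
Pooled p̂ = (1037+814)/(1466+1248) = 1851/2714 = 0.682019.
SE = √(0.216869 × 0.00148341) = 0.017936.
z = (0.707367 − 0.652244)/0.017936 = 0.055123/0.017936 = 3.0733.
Two-sided p-value ≈ 2·Φ(−3.073) = 0.0021.

z = 3.0733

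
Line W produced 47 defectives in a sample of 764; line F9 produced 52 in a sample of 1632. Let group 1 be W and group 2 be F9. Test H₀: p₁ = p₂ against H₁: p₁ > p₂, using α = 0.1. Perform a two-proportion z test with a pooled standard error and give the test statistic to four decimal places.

z = 3.3991

p̂₁ = 47/764 ≈ 0.0615183, p̂₂ = 52/1632 ≈ 0.0318627.
Pooled p̂ = (47+52)/(764+1632) = 99/2396 = 0.0413189.
SE = √(p̂(1−p̂)(1/n₁+1/n₂)) = √(0.0413189·0.9586811·0.00192165) = √(7.61195e-05) = 0.0087246.
z = (0.0615183 − 0.0318627)/0.0087246 = 0.0296556/0.0087246 = 3.3991.
p-value = P(Z > 3.399) ≈ 0.0003. With α = 0.1, reject H₀.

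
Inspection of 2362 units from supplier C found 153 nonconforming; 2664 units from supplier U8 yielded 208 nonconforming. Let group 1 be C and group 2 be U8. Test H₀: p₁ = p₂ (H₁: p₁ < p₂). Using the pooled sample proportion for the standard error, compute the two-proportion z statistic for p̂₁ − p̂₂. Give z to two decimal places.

p̂₁ = 153/2362 = 0.0648, p̂₂ = 208/2664 = 0.0781.
Pooled p̂ = (153+208)/(2362+2664) = 361/5026 = 0.0718.
SE = √(p̂(1−p̂)(1/n₁+1/n₂)) = √(0.0718·0.9282·0.000798745) = √(5.32503e-05) = 0.0073.
z = (0.0648 − 0.0781)/0.0073 = -0.0133/0.0073 = -1.82.

z = -1.82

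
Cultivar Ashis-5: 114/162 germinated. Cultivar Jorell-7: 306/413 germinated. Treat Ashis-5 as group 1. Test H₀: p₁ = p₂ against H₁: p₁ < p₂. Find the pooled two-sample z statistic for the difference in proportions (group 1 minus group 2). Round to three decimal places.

p̂₁ = 114/162 ≈ 0.70370, p̂₂ = 306/413 ≈ 0.74092.
Pooled p̂ = (114+306)/(162+413) = 420/575 = 0.73043.
SE = √(p̂(1−p̂)(1/n₁+1/n₂)) = √(0.73043·0.26957·0.00859415) = √(0.00169219) = 0.04114.
z = (0.70370 − 0.74092)/0.04114 = -0.03722/0.04114 = -0.905.

z = -0.905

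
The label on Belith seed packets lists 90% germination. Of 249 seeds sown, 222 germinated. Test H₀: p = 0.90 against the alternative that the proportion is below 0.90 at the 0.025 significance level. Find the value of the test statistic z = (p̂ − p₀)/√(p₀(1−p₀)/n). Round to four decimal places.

p̂ = 222/249 ≈ 0.891566.
SE = √(p₀(1−p₀)/n) = √(0.09/249) = 0.019012.
z = (0.891566 − 0.9)/0.019012 = -0.008434/0.019012 = -0.4436.
p-value = P(Z < -0.444) ≈ 0.3287. With α = 0.025, fail to reject H₀.

z = -0.4436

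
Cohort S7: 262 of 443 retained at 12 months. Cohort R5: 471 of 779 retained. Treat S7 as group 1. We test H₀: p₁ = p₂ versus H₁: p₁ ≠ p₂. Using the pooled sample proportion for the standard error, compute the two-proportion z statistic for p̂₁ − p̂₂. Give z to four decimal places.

p̂₁ = 262/443 = 0.591422, p̂₂ = 471/779 = 0.604621.
Pooled p̂ = (262+471)/(443+779) = 733/1222 = 0.599836.
SE = √(p̂(1−p̂)(1/n₁+1/n₂)) = √(0.599836·0.400164·0.00354103) = √(0.000849964) = 0.029154.
z = (0.591422 − 0.604621)/0.029154 = -0.013199/0.029154 = -0.4527.
p-value = 2·P(Z > 0.453) ≈ 0.6507.

z = -0.4527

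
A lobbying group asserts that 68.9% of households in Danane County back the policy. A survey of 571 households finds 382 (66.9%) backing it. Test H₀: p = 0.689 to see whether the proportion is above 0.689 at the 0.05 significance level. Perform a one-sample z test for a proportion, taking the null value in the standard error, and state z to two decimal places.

z = -1.03

p̂ = 382/571 = 0.6690.
Standard error under H₀: √(0.689×0.311/571) = 0.0194.
z = (0.6690 − 0.689)/0.0194 = -0.0200/0.0194 = -1.03.
p-value = P(Z > -1.032) ≈ 0.8490. With α = 0.05, fail to reject H₀.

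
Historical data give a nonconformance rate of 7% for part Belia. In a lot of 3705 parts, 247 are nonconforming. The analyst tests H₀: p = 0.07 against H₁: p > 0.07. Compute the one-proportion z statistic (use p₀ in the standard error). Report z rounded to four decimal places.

z = -0.7952

p̂ = 247/3705 ≈ 0.0666667.
Standard error under H₀: √(0.07×0.93/3705) = 0.0041918.
z = (0.0666667 − 0.07)/0.0041918 = -0.0033333/0.0041918 = -0.7952.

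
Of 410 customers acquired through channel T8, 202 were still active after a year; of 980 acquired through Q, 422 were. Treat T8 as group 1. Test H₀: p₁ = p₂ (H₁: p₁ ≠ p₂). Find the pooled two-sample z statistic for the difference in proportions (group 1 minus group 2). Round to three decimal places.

z = 2.122

p̂₁ = 202/410 = 0.49268, p̂₂ = 422/980 = 0.43061.
Pooled p̂ = (202+422)/(410+980) = 624/1390 = 0.44892.
SE = √(0.247391 × 0.00345943) = 0.02925.
z = (0.49268 − 0.43061)/0.02925 = 0.06207/0.02925 = 2.122.
p-value = 2·P(Z > 2.122) ≈ 0.0339.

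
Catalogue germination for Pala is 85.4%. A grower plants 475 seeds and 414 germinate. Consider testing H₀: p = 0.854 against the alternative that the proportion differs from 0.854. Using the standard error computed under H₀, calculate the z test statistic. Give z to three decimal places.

p̂ = 414/475 ≈ 0.87158.
SE = √(p₀(1−p₀)/n) = √(0.12468/475) = 0.01620.
z = (0.87158 − 0.854)/0.01620 = 0.01758/0.01620 = 1.085.
p-value = 2·P(Z > 1.085) ≈ 0.2779.

z = 1.085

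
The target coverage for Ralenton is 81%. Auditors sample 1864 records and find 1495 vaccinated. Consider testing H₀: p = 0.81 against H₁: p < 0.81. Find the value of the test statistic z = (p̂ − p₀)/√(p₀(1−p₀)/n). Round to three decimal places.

p̂ = 1495/1864 ≈ 0.80204.
SE = √(p₀(1−p₀)/n) = √(0.1539/1864) = 0.00909.
z = (0.80204 − 0.81)/0.00909 = -0.00796/0.00909 = -0.876.
p-value = P(Z < -0.876) ≈ 0.1905.

z = -0.876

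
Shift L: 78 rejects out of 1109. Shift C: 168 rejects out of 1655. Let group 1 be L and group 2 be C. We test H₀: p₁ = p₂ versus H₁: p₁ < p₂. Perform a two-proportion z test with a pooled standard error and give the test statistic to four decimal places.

z = -2.8214

p̂₁ = 78/1109 ≈ 0.070334, p̂₂ = 168/1655 ≈ 0.101511.
Pooled p̂ = (78+168)/(1109+1655) = 246/2764 = 0.089001.
SE = √(p̂(1−p̂)(1/n₁+1/n₂)) = √(0.089001·0.910999·0.00150594) = √(0.000122102) = 0.011050.
z = (0.070334 − 0.101511)/0.011050 = -0.031177/0.011050 = -2.8214.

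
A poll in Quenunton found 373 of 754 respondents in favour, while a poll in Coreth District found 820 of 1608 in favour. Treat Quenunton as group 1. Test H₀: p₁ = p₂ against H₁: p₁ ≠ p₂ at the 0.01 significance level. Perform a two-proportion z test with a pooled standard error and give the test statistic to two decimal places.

p̂₁ = 373/754 = 0.4947, p̂₂ = 820/1608 = 0.5100.
Pooled p̂ = (373+820)/(754+1608) = 1193/2362 = 0.5051.
SE = √(0.249974 × 0.00194815) = 0.0221.
z = (0.4947 − 0.5100)/0.0221 = -0.0153/0.0221 = -0.69.
Two-sided p-value ≈ 2·Φ(−0.691) = 0.4894, so at α = 0.01 we fail to reject H₀.

z = -0.69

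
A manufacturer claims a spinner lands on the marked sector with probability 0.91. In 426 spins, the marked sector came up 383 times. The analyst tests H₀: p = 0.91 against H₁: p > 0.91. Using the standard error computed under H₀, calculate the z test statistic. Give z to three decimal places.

p̂ = 383/426 = 0.89906.
Under H₀, SE = √(0.91·0.09/426) = √(0.000192254) = 0.01387.
z = (0.89906 − 0.91)/0.01387 = -0.01094/0.01387 = -0.789.

z = -0.789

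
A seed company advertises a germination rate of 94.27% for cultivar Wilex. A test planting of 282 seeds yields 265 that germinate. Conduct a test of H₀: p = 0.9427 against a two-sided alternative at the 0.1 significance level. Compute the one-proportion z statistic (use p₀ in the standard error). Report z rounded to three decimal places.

z = -0.216

p̂ = 265/282 ≈ 0.939716.
SE = √(p₀(1−p₀)/n) = √(0.054017/282) = 0.013840.
z = (0.939716 − 0.9427)/0.013840 = -0.002984/0.013840 = -0.216.
p-value = 2·P(Z > 0.216) ≈ 0.8293. With α = 0.1, fail to reject H₀.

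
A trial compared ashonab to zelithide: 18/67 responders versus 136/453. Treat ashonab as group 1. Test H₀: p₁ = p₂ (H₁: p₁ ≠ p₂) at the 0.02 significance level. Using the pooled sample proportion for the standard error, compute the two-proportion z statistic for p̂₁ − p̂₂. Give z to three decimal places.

p̂₁ = 18/67 ≈ 0.26866, p̂₂ = 136/453 ≈ 0.30022.
Pooled p̂ = (18+136)/(67+453) = 154/520 = 0.29615.
SE = √(p̂(1−p̂)(1/n₁+1/n₂)) = √(0.29615·0.70385·0.0171329) = √(0.00357129) = 0.05976.
z = (0.26866 − 0.30022)/0.05976 = -0.03156/0.05976 = -0.528.
p-value = 2·P(Z > 0.528) ≈ 0.5974, so at α = 0.02 we fail to reject H₀.

z = -0.528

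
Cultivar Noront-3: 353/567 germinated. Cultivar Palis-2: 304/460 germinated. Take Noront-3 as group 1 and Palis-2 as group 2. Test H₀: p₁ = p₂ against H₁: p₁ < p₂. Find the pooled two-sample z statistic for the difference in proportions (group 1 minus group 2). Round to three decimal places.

z = -1.271

p̂₁ = 353/567 = 0.62257, p̂₂ = 304/460 = 0.66087.
Pooled p̂ = (353+304)/(567+460) = 657/1027 = 0.63973.
SE = √(0.230476 × 0.00393758) = 0.03013.
z = (0.62257 − 0.66087)/0.03013 = -0.03830/0.03013 = -1.271.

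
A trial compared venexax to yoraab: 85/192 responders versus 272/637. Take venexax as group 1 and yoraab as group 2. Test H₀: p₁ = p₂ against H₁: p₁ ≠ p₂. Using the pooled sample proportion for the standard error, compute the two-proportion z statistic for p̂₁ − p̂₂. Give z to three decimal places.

p̂₁ = 85/192 = 0.44271, p̂₂ = 272/637 = 0.42700.
Pooled p̂ = (85+272)/(192+637) = 357/829 = 0.43064.
SE = √(0.245189 × 0.00677819) = 0.04077.
z = (0.44271 − 0.42700)/0.04077 = 0.01571/0.04077 = 0.385.

z = 0.385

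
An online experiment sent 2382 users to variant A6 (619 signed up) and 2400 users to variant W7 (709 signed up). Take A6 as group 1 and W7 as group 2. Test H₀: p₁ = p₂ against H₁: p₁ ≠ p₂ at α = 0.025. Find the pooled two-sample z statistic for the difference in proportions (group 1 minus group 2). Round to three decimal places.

z = -2.745

p̂₁ = 619/2382 ≈ 0.25987, p̂₂ = 709/2400 ≈ 0.29542.
Pooled p̂ = (619+709)/(2382+2400) = 1328/4782 = 0.27771.
SE = √(0.200586 × 0.000836482) = 0.01295.
z = (0.25987 − 0.29542)/0.01295 = -0.03555/0.01295 = -2.745.
p-value = 2·P(Z > 2.745) ≈ 0.0061. With α = 0.025, reject H₀.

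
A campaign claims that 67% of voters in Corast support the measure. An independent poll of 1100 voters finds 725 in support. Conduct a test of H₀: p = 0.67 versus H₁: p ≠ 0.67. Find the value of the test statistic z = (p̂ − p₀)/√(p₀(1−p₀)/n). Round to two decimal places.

z = -0.77

p̂ = 725/1100 = 0.6591.
Standard error under H₀: √(0.67×0.33/1100) = 0.0142.
z = (0.6591 − 0.67)/0.0142 = -0.0109/0.0142 = -0.77.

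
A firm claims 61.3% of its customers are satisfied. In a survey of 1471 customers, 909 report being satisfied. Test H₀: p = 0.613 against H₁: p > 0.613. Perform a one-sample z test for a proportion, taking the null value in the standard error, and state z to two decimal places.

p̂ = 909/1471 = 0.6179.
SE = √(p₀(1−p₀)/n) = √(0.23723/1471) = 0.0127.
z = (0.6179 − 0.613)/0.0127 = 0.0049/0.0127 = 0.39.

z = 0.39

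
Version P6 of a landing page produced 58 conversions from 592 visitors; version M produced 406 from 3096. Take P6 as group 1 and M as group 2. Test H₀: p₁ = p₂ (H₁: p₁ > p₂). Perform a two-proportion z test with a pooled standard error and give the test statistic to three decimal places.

p̂₁ = 58/592 ≈ 0.09797, p̂₂ = 406/3096 ≈ 0.13114.
Pooled p̂ = (58+406)/(592+3096) = 464/3688 = 0.12581.
SE = √(0.109984 × 0.00201219) = 0.01488.
z = (0.09797 − 0.13114)/0.01488 = -0.03317/0.01488 = -2.229.
p-value = P(Z > -2.229) ≈ 0.9871.

z = -2.229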